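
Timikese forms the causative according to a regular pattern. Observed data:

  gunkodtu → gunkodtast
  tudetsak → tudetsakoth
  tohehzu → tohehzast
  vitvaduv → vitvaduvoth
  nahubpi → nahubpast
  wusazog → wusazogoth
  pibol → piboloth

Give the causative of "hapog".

hapogoth

"hapog" ends in a consonant. The stems ending in a consonant (pibol → piboloth, wusazog → wusazogoth, tudetsak → tudetsakoth) add -oth.
The other pattern: stems ending in a vowel drop the final letter and add -ast.
So hapog → hapogoth.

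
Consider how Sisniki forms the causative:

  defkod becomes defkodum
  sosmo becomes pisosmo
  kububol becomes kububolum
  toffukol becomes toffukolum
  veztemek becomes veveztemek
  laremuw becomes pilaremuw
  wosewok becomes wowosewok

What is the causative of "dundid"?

wosewok and defkod both have last vowel 'o' yet inflect differently (wowosewok, defkodum), so the last vowel is not what conditions the rule; the final letter is.
"dundid" ends in -d. The one such stem in the data (defkod → defkodum) adds -um, so the same rule applies.
The other patterns: stems ending in -k repeat the first consonant+vowel as a prefix; stems ending in -o or -w add the prefix pi-.
So dundid → dundidum.

dundidum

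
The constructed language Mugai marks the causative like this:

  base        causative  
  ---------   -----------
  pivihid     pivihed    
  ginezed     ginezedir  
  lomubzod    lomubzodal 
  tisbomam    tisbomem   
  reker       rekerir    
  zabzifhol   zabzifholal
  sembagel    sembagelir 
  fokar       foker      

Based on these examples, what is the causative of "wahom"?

zabzifhol and sembagel both end in -l yet inflect differently (zabzifholal, sembagelir), so the final letter is not what conditions the rule; the last vowel is.
"wahom" has last vowel 'o'. The stems whose last vowel is 'o' (lomubzod → lomubzodal, zabzifhol → zabzifholal) add -al.
So wahom → wahomal.

wahomal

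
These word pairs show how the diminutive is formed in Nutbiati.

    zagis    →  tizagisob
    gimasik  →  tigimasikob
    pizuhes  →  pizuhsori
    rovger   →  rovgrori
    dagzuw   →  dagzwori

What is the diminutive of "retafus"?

zagis and pizuhes both end in -s yet inflect differently (tizagisob, pizuhsori), so the final letter is not what conditions the rule; the last vowel is.
"retafus" has last vowel 'u'. The one such stem in the data (dagzuw → dagzwori) deletes the last vowel and adds -ori (as do pizuhes, rovger), so the same rule applies.
The other pattern: stems whose last vowel is 'i' add ti- … -ob around the stem.
So retafus → retafsori.

retafsori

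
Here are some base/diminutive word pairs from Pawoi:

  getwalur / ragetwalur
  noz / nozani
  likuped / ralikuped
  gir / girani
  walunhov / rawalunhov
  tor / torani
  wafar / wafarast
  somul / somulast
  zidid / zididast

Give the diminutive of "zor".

gir and wafar both end in -r yet inflect differently (girani, wafarast), so the final letter is not what conditions the rule; the number of vowels is.
"zor" has 1 vowel. The stems with 1 vowel (noz → nozani, gir → girani, tor → torani) add -ani.
So zor → zorani.

zorani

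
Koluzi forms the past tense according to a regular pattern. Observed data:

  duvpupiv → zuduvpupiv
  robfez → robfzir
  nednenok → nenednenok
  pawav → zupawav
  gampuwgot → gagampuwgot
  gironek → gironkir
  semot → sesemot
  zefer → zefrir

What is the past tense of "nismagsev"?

nismagsvir

gironek and nednenok both end in -k yet inflect differently (gironkir, nenednenok), so the final letter is not what conditions the rule; the last vowel is.
"nismagsev" has last vowel 'e'. The stems whose last vowel is 'e' (robfez → robfzir, gironek → gironkir, zefer → zefrir) delete the last vowel and add -ir.
So nismagsev → nismagsvir.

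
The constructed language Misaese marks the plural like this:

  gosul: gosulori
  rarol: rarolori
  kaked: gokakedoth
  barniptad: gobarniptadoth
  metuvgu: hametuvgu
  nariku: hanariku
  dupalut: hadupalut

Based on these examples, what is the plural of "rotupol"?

rotupolori

gosul and metuvgu both have last vowel 'u' yet inflect differently (gosulori, hametuvgu), so the last vowel is not what conditions the rule; the final letter is.
"rotupol" ends in -l. The stems ending in -l (gosul → gosulori, rarol → rarolori) add -ori.
The other patterns: stems ending in -d add go- … -oth around the stem; stems ending in -t or -u add the prefix ha-.
So rotupol → rotupolori.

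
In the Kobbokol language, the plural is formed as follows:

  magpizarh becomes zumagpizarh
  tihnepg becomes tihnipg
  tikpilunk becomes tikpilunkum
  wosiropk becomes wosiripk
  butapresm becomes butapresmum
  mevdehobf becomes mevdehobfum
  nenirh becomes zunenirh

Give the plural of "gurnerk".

"gurnerk" has second-to-last letter 'r'. The stems whose second-to-last letter is 'r' (nenirh → zunenirh, magpizarh → zumagpizarh) add the prefix zu-.
The other patterns: stems whose second-to-last letter is 'p' change the last vowel to 'i'; stems whose second-to-last letter is 'b', 'n' or 's' add -um.
So gurnerk → zugurnerk.

zugurnerk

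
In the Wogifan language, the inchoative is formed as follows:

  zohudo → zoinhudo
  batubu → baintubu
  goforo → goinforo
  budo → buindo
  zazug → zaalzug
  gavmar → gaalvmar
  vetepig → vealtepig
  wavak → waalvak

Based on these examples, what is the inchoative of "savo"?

sainvo

"savo" ends in a vowel. The stems ending in a vowel (zohudo → zoinhudo, batubu → baintubu, goforo → goinforo) insert -in- after the first vowel.
The other pattern: stems ending in a consonant insert -al- after the first vowel.
So savo → sainvo.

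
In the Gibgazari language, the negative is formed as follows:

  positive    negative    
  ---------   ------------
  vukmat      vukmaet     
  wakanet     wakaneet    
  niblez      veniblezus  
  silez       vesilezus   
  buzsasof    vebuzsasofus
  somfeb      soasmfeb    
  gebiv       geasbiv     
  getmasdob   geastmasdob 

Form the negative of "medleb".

measdleb

wakanet and niblez both have last vowel 'e' yet inflect differently (wakaneet, veniblezus), so the last vowel is not what conditions the rule; the final letter is.
"medleb" ends in -b. The stems ending in -b (somfeb → soasmfeb, getmasdob → geastmasdob) insert -as- after the first vowel.
The other patterns: stems ending in -t drop the final letter and add -et; stems ending in -f or -z add ve- … -us around the stem.
So medleb → measdleb.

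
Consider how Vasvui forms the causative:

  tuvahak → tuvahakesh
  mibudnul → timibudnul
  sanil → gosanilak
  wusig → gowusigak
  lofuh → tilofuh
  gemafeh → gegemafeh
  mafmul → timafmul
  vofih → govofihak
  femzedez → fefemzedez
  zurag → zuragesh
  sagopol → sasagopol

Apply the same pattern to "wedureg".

lofuh and vofih both end in -h yet inflect differently (tilofuh, govofihak), so the final letter is not what conditions the rule; the last vowel is.
"wedureg" has last vowel 'e'. The stems whose last vowel is 'e' (gemafeh → gegemafeh, femzedez → fefemzedez) repeat the first consonant+vowel as a prefix.
The other patterns: stems whose last vowel is 'u' add the prefix ti-; stems whose last vowel is 'i' add go- … -ak around the stem; stems whose last vowel is 'a' add -esh.
So wedureg → wewedureg.

wewedureg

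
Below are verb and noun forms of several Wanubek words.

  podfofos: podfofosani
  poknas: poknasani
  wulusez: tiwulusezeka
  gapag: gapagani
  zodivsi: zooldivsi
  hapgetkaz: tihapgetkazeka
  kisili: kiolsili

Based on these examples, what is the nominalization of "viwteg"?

gapag and hapgetkaz both have last vowel 'a' yet inflect differently (gapagani, tihapgetkazeka), so the last vowel is not what conditions the rule; the final letter is.
"viwteg" ends in -g. The one such stem in the data (gapag → gapagani) adds -ani, so the same rule applies.
The other patterns: stems ending in -i insert -ol- after the first vowel; stems ending in -z add ti- … -eka around the stem.
So viwteg → viwtegani.

viwtegani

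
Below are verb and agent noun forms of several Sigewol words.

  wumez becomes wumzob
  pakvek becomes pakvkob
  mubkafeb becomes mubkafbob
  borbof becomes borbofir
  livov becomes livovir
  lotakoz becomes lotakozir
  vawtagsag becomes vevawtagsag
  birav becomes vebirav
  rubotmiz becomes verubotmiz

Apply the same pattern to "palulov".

wumez and lotakoz both end in -z yet inflect differently (wumzob, lotakozir), so the final letter is not what conditions the rule; the last vowel is.
"palulov" has last vowel 'o'. The stems whose last vowel is 'o' (borbof → borbofir, livov → livovir, lotakoz → lotakozir) add -ir.
So palulov → palulovir.

palulovir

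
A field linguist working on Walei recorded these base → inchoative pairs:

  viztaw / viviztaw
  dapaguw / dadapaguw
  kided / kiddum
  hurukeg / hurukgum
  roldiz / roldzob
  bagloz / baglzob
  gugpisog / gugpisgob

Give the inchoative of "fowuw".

"fowuw" has last vowel 'u'. The one such stem in the data (dapaguw → dadapaguw) repeats the first consonant+vowel as a prefix (as does viztaw), so the same rule applies.
So fowuw → fofowuw.

fofowuw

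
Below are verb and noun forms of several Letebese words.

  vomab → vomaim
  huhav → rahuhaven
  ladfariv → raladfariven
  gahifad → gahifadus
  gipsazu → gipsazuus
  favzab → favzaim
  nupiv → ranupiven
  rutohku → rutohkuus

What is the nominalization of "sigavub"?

sigavuim

vomab and huhav both have last vowel 'a' yet inflect differently (vomaim, rahuhaven), so the last vowel is not what conditions the rule; the final letter is.
"sigavub" ends in -b. The stems ending in -b (vomab → vomaim, favzab → favzaim) drop the final letter and add -im.
The other patterns: stems ending in -v add ra- … -en around the stem; stems ending in -d or -u add -us.
So sigavub → sigavuim.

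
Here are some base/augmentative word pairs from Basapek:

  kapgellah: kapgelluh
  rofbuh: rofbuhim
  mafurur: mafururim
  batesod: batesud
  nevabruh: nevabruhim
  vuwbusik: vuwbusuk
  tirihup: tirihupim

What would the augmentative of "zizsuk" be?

zizsukim

rofbuh and kapgellah both end in -h yet inflect differently (rofbuhim, kapgelluh), so the final letter is not what conditions the rule; the last vowel is.
"zizsuk" has last vowel 'u'. The stems whose last vowel is 'u' (rofbuh → rofbuhim, nevabruh → nevabruhim, tirihup → tirihupim) add -im.
So zizsuk → zizsukim.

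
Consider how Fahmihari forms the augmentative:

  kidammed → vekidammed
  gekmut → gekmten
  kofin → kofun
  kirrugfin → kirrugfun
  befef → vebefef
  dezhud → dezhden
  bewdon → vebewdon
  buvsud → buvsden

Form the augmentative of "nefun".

nefnen

"nefun" has last vowel 'u'. The stems whose last vowel is 'u' (gekmut → gekmten, buvsud → buvsden, dezhud → dezhden) delete the last vowel and add -en.
So nefun → nefnen.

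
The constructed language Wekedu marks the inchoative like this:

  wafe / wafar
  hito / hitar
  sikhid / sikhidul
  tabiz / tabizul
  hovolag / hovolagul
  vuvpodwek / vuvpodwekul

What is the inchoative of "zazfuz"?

wafe and vuvpodwek both have last vowel 'e' yet inflect differently (wafar, vuvpodwekul), so the last vowel is not what conditions the rule; whether the stem ends in a vowel or a consonant is.
"zazfuz" ends in a consonant. The stems ending in a consonant (sikhid → sikhidul, tabiz → tabizul, hovolag → hovolagul) add -ul.
The other pattern: stems ending in a vowel drop the final letter and add -ar.
So zazfuz → zazfuzul.

zazfuzul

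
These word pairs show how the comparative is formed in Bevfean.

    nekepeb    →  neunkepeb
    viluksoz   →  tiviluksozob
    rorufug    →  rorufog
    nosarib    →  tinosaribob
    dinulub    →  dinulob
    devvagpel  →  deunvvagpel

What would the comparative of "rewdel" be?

dinulub and nekepeb both end in -b yet inflect differently (dinulob, neunkepeb), so the final letter is not what conditions the rule; the last vowel is.
"rewdel" has last vowel 'e'. The stems whose last vowel is 'e' (devvagpel → deunvvagpel, nekepeb → neunkepeb) insert -un- after the first vowel.
The other patterns: stems whose last vowel is 'u' change the last vowel to 'o'; stems whose last vowel is 'i' or 'o' add ti- … -ob around the stem.
So rewdel → reunwdel.

reunwdel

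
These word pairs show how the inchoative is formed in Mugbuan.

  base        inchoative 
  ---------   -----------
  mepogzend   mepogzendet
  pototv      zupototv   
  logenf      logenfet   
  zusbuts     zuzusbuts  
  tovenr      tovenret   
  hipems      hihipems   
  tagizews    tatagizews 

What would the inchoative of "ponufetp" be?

"ponufetp" has second-to-last letter 't'. The stems whose second-to-last letter is 't' (zusbuts → zuzusbuts, pototv → zupototv) add the prefix zu-.
The other patterns: stems whose second-to-last letter is 'n' add -et; stems whose second-to-last letter is 'm' or 'w' repeat the first consonant+vowel as a prefix.
So ponufetp → zuponufetp.

zuponufetp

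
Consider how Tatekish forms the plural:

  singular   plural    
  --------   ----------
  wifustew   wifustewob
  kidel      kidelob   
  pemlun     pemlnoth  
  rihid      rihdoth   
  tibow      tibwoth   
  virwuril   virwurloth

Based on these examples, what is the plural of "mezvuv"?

wifustew and tibow both end in -w yet inflect differently (wifustewob, tibwoth), so the final letter is not what conditions the rule; the last vowel is.
"mezvuv" has last vowel 'u'. The one such stem in the data (pemlun → pemlnoth) deletes the last vowel and adds -oth (as do rihid, tibow), so the same rule applies.
So mezvuv → mezvvoth.

mezvvoth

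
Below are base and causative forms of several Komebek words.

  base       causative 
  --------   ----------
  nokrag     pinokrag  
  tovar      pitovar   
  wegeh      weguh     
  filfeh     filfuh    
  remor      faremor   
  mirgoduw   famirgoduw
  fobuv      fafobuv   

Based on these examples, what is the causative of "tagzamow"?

tovar and remor both end in -r yet inflect differently (pitovar, faremor), so the final letter is not what conditions the rule; the last vowel is.
"tagzamow" has last vowel 'o'. The one such stem in the data (remor → faremor) adds the prefix fa-, so the same rule applies.
So tagzamow → fatagzamow.

fatagzamow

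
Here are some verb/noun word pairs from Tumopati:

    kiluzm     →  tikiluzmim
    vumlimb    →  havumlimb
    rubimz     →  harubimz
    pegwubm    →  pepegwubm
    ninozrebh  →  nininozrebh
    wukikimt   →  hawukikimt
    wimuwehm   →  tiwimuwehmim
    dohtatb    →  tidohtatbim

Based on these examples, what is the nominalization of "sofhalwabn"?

vumlimb and dohtatb both end in -b yet inflect differently (havumlimb, tidohtatbim), so the final letter is not what conditions the rule; the second-to-last letter is.
"sofhalwabn" has second-to-last letter 'b'. The stems whose second-to-last letter is 'b' (pegwubm → pepegwubm, ninozrebh → nininozrebh) repeat the first consonant+vowel as a prefix.
So sofhalwabn → sosofhalwabn.

sosofhalwabn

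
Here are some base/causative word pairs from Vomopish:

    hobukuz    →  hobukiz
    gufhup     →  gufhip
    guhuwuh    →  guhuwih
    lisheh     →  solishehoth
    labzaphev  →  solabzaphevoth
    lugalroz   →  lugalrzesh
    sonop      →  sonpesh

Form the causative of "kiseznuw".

guhuwuh and lisheh both end in -h yet inflect differently (guhuwih, solishehoth), so the final letter is not what conditions the rule; the last vowel is.
"kiseznuw" has last vowel 'u'. The stems whose last vowel is 'u' (hobukuz → hobukiz, gufhup → gufhip, guhuwuh → guhuwih) change the last vowel to 'i'.
So kiseznuw → kisezniw.

kisezniw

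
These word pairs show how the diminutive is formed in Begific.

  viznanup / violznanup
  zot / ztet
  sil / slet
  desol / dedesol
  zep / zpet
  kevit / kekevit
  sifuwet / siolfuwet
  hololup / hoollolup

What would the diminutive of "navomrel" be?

naolvomrel

zot and kevit both end in -t yet inflect differently (ztet, kekevit), so the final letter is not what conditions the rule; the number of vowels is.
"navomrel" has 3 vowels. The stems with 3 vowels (sifuwet → siolfuwet, hololup → hoollolup, viznanup → violznanup) insert -ol- after the first vowel.
The other patterns: stems with 1 vowel delete the last vowel and add -et; stems with 2 vowels repeat the first consonant+vowel as a prefix.
So navomrel → naolvomrel.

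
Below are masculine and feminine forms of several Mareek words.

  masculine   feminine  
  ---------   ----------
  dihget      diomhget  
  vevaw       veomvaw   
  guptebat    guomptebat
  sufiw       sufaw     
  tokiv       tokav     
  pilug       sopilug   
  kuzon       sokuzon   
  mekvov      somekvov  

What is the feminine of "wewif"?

wewaf

vevaw and sufiw both end in -w yet inflect differently (veomvaw, sufaw), so the final letter is not what conditions the rule; the last vowel is.
"wewif" has last vowel 'i'. The stems whose last vowel is 'i' (sufiw → sufaw, tokiv → tokav) change the last vowel to 'a'.
The other patterns: stems whose last vowel is 'a' or 'e' insert -om- after the first vowel; stems whose last vowel is 'o' or 'u' add the prefix so-.
So wewif → wewaf.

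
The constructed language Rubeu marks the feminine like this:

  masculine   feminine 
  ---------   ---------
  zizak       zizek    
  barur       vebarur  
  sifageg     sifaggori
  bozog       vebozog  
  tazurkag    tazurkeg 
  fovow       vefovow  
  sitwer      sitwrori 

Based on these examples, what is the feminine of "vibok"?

"vibok" has last vowel 'o'. The stems whose last vowel is 'o' (bozog → vebozog, fovow → vefovow) add the prefix ve-.
So vibok → vevibok.

vevibok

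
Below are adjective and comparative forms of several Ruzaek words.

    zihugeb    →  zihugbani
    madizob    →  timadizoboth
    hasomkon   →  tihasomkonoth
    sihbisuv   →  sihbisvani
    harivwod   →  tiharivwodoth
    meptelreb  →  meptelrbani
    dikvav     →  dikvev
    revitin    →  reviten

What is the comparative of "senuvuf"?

"senuvuf" has last vowel 'u'. The one such stem in the data (sihbisuv → sihbisvani) deletes the last vowel and adds -ani (as do meptelreb, zihugeb), so the same rule applies.
The other patterns: stems whose last vowel is 'a' or 'i' change the last vowel to 'e'; stems whose last vowel is 'o' add ti- … -oth around the stem.
So senuvuf → senuvfani.

senuvfani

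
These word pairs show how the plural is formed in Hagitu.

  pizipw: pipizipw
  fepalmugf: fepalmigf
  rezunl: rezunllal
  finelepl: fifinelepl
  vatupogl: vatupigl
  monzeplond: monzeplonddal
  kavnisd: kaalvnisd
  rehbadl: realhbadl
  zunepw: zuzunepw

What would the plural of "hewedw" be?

rezunl and finelepl both end in -l yet inflect differently (rezunllal, fifinelepl), so the final letter is not what conditions the rule; the second-to-last letter is.
"hewedw" has second-to-last letter 'd'. The one such stem in the data (rehbadl → realhbadl) inserts -al- after the first vowel (as does kavnisd), so the same rule applies.
The other patterns: stems whose second-to-last letter is 'n' double the final consonant and add -al; stems whose second-to-last letter is 'p' repeat the first consonant+vowel as a prefix; stems whose second-to-last letter is 'g' change the last vowel to 'i'.
So hewedw → healwedw.

healwedw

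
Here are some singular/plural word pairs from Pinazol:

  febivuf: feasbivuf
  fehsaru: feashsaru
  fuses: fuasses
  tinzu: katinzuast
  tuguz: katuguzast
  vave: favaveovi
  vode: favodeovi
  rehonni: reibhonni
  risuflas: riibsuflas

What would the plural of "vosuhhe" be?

favosuhheovi

fehsaru and tinzu both end in -u yet inflect differently (feashsaru, katinzuast), so the final letter is not what conditions the rule; the first letter is.
"vosuhhe" begins with v-. The stems beginning with v- (vave → favaveovi, vode → favodeovi) add fa- … -ovi around the stem.
The other patterns: stems beginning with f- insert -as- after the first vowel; stems beginning with t- add ka- … -ast around the stem; stems beginning with r- insert -ib- after the first vowel.
So vosuhhe → favosuhheovi.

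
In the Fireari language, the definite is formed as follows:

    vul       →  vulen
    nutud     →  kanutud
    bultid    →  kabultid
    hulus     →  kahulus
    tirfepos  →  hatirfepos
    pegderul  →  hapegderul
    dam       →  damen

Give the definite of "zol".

hulus and tirfepos both end in -s yet inflect differently (kahulus, hatirfepos), so the final letter is not what conditions the rule; the number of vowels is.
"zol" has 1 vowel. The stems with 1 vowel (dam → damen, vul → vulen) add -en.
The other patterns: stems with 2 vowels add the prefix ka-; stems with 3 vowels add the prefix ha-.
So zol → zolen.

zolen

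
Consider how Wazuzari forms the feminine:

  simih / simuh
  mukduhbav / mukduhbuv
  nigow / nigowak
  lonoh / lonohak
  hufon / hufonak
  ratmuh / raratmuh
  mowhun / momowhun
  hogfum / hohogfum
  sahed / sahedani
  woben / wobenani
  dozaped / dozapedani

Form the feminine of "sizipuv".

sisizipuv

simih and lonoh both end in -h yet inflect differently (simuh, lonohak), so the final letter is not what conditions the rule; the last vowel is.
"sizipuv" has last vowel 'u'. The stems whose last vowel is 'u' (ratmuh → raratmuh, mowhun → momowhun, hogfum → hohogfum) repeat the first consonant+vowel as a prefix.
So sizipuv → sisizipuv.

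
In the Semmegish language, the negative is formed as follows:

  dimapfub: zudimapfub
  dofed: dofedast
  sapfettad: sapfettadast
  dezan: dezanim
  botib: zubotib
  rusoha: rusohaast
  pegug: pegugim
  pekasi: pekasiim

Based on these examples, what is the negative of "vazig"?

vazigim

"vazig" ends in -g. The one such stem in the data (pegug → pegugim) adds -im, so the same rule applies.
So vazig → vazigim.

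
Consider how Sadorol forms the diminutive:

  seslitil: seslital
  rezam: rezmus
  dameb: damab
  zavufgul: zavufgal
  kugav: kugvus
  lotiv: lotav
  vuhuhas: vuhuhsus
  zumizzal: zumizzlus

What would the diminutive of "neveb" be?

nevab

zumizzal and seslitil both end in -l yet inflect differently (zumizzlus, seslital), so the final letter is not what conditions the rule; the last vowel is.
"neveb" has last vowel 'e'. The one such stem in the data (dameb → damab) changes the last vowel to 'a' (as do seslitil, zavufgul), so the same rule applies.
The other pattern: stems whose last vowel is 'a' delete the last vowel and add -us.
So neveb → nevab.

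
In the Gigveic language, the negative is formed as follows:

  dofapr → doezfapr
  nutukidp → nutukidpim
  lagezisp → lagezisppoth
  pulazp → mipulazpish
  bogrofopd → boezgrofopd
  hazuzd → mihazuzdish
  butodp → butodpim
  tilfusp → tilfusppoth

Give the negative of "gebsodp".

gebsodpim

lagezisp and pulazp both end in -p yet inflect differently (lagezisppoth, mipulazpish), so the final letter is not what conditions the rule; the second-to-last letter is.
"gebsodp" has second-to-last letter 'd'. The stems whose second-to-last letter is 'd' (nutukidp → nutukidpim, butodp → butodpim) add -im.
So gebsodp → gebsodpim.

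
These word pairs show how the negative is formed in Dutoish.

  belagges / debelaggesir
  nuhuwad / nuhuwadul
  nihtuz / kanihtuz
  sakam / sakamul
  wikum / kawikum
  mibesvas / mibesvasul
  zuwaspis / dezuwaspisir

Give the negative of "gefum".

kagefum

sakam and wikum both end in -m yet inflect differently (sakamul, kawikum), so the final letter is not what conditions the rule; the last vowel is.
"gefum" has last vowel 'u'. The stems whose last vowel is 'u' (nihtuz → kanihtuz, wikum → kawikum) add the prefix ka-.
The other patterns: stems whose last vowel is 'a' add -ul; stems whose last vowel is 'e' or 'i' add de- … -ir around the stem.
So gefum → kagefum.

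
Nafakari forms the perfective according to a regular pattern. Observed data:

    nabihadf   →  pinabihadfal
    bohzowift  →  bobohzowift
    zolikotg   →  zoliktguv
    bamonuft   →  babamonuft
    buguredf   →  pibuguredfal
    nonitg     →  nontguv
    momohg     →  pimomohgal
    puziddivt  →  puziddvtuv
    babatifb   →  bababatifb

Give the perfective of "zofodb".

pizofodbal

"zofodb" has second-to-last letter 'd'. The stems whose second-to-last letter is 'd' (buguredf → pibuguredfal, nabihadf → pinabihadfal) add pi- … -al around the stem.
The other patterns: stems whose second-to-last letter is 't' or 'v' delete the last vowel and add -uv; stems whose second-to-last letter is 'f' repeat the first consonant+vowel as a prefix.
So zofodb → pizofodbal.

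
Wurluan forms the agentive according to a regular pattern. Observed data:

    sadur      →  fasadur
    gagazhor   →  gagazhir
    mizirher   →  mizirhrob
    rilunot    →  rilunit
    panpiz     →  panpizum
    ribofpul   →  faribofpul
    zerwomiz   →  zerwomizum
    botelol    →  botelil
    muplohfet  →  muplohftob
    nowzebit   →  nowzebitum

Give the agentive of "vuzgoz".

"vuzgoz" has last vowel 'o'. The stems whose last vowel is 'o' (gagazhor → gagazhir, botelol → botelil, rilunot → rilunit) change the last vowel to 'i'.
So vuzgoz → vuzgiz.

vuzgiz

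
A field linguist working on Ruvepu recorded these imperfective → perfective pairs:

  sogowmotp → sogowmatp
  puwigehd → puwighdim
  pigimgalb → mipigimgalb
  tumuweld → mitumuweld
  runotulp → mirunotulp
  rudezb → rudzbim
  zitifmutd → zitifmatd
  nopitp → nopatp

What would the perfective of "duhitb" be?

duhatb

sogowmotp and runotulp both end in -p yet inflect differently (sogowmatp, mirunotulp), so the final letter is not what conditions the rule; the second-to-last letter is.
"duhitb" has second-to-last letter 't'. The stems whose second-to-last letter is 't' (zitifmutd → zitifmatd, sogowmotp → sogowmatp, nopitp → nopatp) change the last vowel to 'a'.
So duhitb → duhatb.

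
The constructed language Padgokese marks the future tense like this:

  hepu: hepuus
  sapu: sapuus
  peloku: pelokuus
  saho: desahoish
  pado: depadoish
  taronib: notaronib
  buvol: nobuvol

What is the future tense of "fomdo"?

defomdoish

"fomdo" ends in -o. The stems ending in -o (saho → desahoish, pado → depadoish) add de- … -ish around the stem.
The other patterns: stems ending in -u add -us; stems ending in -b or -l add the prefix no-.
So fomdo → defomdoish.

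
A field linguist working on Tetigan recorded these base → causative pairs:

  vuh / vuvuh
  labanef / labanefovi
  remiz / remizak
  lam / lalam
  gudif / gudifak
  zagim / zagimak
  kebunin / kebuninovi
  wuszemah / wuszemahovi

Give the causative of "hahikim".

hahikimovi

lam and zagim both end in -m yet inflect differently (lalam, zagimak), so the final letter is not what conditions the rule; the number of vowels is.
"hahikim" has 3 vowels. The stems with 3 vowels (labanef → labanefovi, wuszemah → wuszemahovi, kebunin → kebuninovi) add -ovi.
So hahikim → hahikimovi.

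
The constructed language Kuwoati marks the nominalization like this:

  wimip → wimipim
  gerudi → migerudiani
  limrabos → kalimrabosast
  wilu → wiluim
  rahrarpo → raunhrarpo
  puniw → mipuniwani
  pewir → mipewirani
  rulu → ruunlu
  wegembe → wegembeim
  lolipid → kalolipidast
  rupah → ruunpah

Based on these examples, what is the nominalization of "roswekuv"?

rulu and wilu both end in -u yet inflect differently (ruunlu, wiluim), so the final letter is not what conditions the rule; the first letter is.
"roswekuv" begins with r-. The stems beginning with r- (rahrarpo → raunhrarpo, rupah → ruunpah, rulu → ruunlu) insert -un- after the first vowel.
The other patterns: stems beginning with l- add ka- … -ast around the stem; stems beginning with w- add -im; stems beginning with g- or p- add mi- … -ani around the stem.
So roswekuv → rounswekuv.

rounswekuv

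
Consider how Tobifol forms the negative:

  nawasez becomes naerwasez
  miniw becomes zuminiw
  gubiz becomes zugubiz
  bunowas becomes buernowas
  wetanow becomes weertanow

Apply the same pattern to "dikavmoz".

dierkavmoz

gubiz and nawasez both end in -z yet inflect differently (zugubiz, naerwasez), so the final letter is not what conditions the rule; the number of vowels is.
"dikavmoz" has 3 vowels. The stems with 3 vowels (nawasez → naerwasez, bunowas → buernowas, wetanow → weertanow) insert -er- after the first vowel.
The other pattern: stems with 2 vowels add the prefix zu-.
So dikavmoz → dierkavmoz.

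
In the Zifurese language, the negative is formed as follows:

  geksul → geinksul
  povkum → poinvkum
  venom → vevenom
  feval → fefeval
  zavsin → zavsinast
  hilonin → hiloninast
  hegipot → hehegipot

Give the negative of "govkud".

goinvkud

geksul and feval both end in -l yet inflect differently (geinksul, fefeval), so the final letter is not what conditions the rule; the last vowel is.
"govkud" has last vowel 'u'. The stems whose last vowel is 'u' (geksul → geinksul, povkum → poinvkum) insert -in- after the first vowel.
The other patterns: stems whose last vowel is 'i' add -ast; stems whose last vowel is 'a' or 'o' repeat the first consonant+vowel as a prefix.
So govkud → goinvkud.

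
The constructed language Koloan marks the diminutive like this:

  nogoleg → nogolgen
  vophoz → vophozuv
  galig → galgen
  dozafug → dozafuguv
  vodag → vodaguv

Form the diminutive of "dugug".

duguguv

galig and dozafug both end in -g yet inflect differently (galgen, dozafuguv), so the final letter is not what conditions the rule; the last vowel is.
"dugug" has last vowel 'u'. The one such stem in the data (dozafug → dozafuguv) adds -uv, so the same rule applies.
The other pattern: stems whose last vowel is 'e' or 'i' delete the last vowel and add -en.
So dugug → duguguv.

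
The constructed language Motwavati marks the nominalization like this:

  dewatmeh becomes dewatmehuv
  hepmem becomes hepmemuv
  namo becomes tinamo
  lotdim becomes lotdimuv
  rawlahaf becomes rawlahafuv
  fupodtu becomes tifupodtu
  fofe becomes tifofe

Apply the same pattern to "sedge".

dewatmeh and fofe both have last vowel 'e' yet inflect differently (dewatmehuv, tifofe), so the last vowel is not what conditions the rule; whether the stem ends in a vowel or a consonant is.
"sedge" ends in a vowel. The stems ending in a vowel (fupodtu → tifupodtu, fofe → tifofe, namo → tinamo) add the prefix ti-.
The other pattern: stems ending in a consonant add -uv.
So sedge → tisedge.

tisedge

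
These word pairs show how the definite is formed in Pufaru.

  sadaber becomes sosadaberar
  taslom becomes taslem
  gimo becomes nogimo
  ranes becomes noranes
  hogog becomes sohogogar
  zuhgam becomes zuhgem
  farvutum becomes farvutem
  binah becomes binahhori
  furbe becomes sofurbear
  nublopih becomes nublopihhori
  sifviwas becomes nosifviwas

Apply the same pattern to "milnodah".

zuhgam and binah both have last vowel 'a' yet inflect differently (zuhgem, binahhori), so the last vowel is not what conditions the rule; the final letter is.
"milnodah" ends in -h. The stems ending in -h (nublopih → nublopihhori, binah → binahhori) double the final consonant and add -ori.
The other patterns: stems ending in -m change the last vowel to 'e'; stems ending in -o or -s add the prefix no-; stems ending in -e, -g or -r add so- … -ar around the stem.
So milnodah → milnodahhori.

milnodahhori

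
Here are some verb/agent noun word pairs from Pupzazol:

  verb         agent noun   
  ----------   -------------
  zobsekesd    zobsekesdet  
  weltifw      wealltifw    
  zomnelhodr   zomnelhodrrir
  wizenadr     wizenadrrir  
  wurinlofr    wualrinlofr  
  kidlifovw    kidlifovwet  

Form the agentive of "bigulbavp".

bigulbavpet

zomnelhodr and wurinlofr both end in -r yet inflect differently (zomnelhodrrir, wualrinlofr), so the final letter is not what conditions the rule; the second-to-last letter is.
"bigulbavp" has second-to-last letter 'v'. The one such stem in the data (kidlifovw → kidlifovwet) adds -et, so the same rule applies.
So bigulbavp → bigulbavpet.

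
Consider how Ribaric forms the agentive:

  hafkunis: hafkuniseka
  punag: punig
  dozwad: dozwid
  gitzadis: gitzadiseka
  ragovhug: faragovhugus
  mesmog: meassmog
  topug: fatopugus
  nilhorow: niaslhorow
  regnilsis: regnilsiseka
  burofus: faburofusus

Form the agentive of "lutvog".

luastvog

"lutvog" has last vowel 'o'. The stems whose last vowel is 'o' (mesmog → meassmog, nilhorow → niaslhorow) insert -as- after the first vowel.
So lutvog → luastvog.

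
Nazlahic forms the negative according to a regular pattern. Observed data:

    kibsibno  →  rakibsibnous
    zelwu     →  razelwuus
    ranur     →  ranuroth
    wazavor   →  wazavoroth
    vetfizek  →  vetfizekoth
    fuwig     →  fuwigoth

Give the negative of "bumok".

bumokoth

zelwu and ranur both have last vowel 'u' yet inflect differently (razelwuus, ranuroth), so the last vowel is not what conditions the rule; whether the stem ends in a vowel or a consonant is.
"bumok" ends in a consonant. The stems ending in a consonant (ranur → ranuroth, wazavor → wazavoroth, vetfizek → vetfizekoth) add -oth.
So bumok → bumokoth.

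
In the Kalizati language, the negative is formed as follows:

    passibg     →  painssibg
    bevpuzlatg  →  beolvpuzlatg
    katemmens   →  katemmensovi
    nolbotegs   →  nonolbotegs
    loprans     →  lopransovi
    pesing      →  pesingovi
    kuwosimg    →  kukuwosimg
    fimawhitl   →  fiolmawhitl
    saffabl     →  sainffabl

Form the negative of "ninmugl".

saffabl and fimawhitl both end in -l yet inflect differently (sainffabl, fiolmawhitl), so the final letter is not what conditions the rule; the second-to-last letter is.
"ninmugl" has second-to-last letter 'g'. The one such stem in the data (nolbotegs → nonolbotegs) repeats the first consonant+vowel as a prefix (as does kuwosimg), so the same rule applies.
So ninmugl → nininmugl.

nininmugl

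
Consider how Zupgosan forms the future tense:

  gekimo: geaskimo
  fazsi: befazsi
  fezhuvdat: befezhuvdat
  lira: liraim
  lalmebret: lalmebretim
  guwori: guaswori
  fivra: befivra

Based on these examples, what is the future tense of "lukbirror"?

"lukbirror" begins with l-. The stems beginning with l- (lalmebret → lalmebretim, lira → liraim) add -im.
So lukbirror → lukbirrorim.

lukbirrorim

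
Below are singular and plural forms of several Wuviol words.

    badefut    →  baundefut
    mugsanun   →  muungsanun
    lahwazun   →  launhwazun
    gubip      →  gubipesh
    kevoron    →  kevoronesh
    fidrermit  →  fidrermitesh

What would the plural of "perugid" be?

perugidesh

mugsanun and kevoron both end in -n yet inflect differently (muungsanun, kevoronesh), so the final letter is not what conditions the rule; the last vowel is.
"perugid" has last vowel 'i'. The stems whose last vowel is 'i' (gubip → gubipesh, fidrermit → fidrermitesh) add -esh.
The other pattern: stems whose last vowel is 'u' insert -un- after the first vowel.
So perugid → perugidesh.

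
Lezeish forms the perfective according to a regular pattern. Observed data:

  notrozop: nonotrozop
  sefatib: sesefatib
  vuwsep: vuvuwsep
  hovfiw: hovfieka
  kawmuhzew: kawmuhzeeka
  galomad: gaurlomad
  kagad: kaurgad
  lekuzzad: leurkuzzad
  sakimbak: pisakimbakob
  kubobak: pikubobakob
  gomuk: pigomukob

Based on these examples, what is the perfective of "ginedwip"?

sefatib and hovfiw both have last vowel 'i' yet inflect differently (sesefatib, hovfieka), so the last vowel is not what conditions the rule; the final letter is.
"ginedwip" ends in -p. The stems ending in -p (notrozop → nonotrozop, vuwsep → vuvuwsep) repeat the first consonant+vowel as a prefix.
The other patterns: stems ending in -w drop the final letter and add -eka; stems ending in -d insert -ur- after the first vowel; stems ending in -k add pi- … -ob around the stem.
So ginedwip → giginedwip.

giginedwip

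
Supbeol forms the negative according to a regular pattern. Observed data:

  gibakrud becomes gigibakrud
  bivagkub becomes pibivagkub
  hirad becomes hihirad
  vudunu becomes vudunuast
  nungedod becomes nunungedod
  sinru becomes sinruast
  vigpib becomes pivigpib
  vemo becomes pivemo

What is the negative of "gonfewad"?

"gonfewad" ends in -d. The stems ending in -d (hirad → hihirad, nungedod → nunungedod, gibakrud → gigibakrud) repeat the first consonant+vowel as a prefix.
The other patterns: stems ending in -u add -ast; stems ending in -b or -o add the prefix pi-.
So gonfewad → gogonfewad.

gogonfewad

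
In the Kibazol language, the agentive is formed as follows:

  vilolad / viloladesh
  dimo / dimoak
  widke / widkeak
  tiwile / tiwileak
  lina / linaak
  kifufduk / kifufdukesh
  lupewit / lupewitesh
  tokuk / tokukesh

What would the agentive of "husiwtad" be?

vilolad and lina both have last vowel 'a' yet inflect differently (viloladesh, linaak), so the last vowel is not what conditions the rule; whether the stem ends in a vowel or a consonant is.
"husiwtad" ends in a consonant. The stems ending in a consonant (kifufduk → kifufdukesh, tokuk → tokukesh, vilolad → viloladesh) add -esh.
So husiwtad → husiwtadesh.

husiwtadesh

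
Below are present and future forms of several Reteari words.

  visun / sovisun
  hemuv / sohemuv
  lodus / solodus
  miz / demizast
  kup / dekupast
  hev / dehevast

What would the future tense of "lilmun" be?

"lilmun" has 2 vowels. The stems with 2 vowels (visun → sovisun, hemuv → sohemuv, lodus → solodus) add the prefix so-.
The other pattern: stems with 1 vowel add de- … -ast around the stem.
So lilmun → solilmun.

solilmun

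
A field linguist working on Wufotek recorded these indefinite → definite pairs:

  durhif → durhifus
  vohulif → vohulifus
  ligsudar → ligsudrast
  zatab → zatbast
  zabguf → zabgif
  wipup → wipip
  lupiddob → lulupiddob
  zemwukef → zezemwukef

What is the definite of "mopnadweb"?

durhif and zabguf both end in -f yet inflect differently (durhifus, zabgif), so the final letter is not what conditions the rule; the last vowel is.
"mopnadweb" has last vowel 'e'. The one such stem in the data (zemwukef → zezemwukef) repeats the first consonant+vowel as a prefix (as does lupiddob), so the same rule applies.
So mopnadweb → momopnadweb.

momopnadweb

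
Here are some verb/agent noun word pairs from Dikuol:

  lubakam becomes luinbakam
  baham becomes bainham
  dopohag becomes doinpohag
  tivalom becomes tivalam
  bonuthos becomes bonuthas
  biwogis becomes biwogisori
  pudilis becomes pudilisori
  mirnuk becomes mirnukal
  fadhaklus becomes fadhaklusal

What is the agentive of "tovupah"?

lubakam and tivalom both end in -m yet inflect differently (luinbakam, tivalam), so the final letter is not what conditions the rule; the last vowel is.
"tovupah" has last vowel 'a'. The stems whose last vowel is 'a' (lubakam → luinbakam, baham → bainham, dopohag → doinpohag) insert -in- after the first vowel.
The other patterns: stems whose last vowel is 'o' change the last vowel to 'a'; stems whose last vowel is 'i' add -ori; stems whose last vowel is 'u' add -al.
So tovupah → toinvupah.

toinvupah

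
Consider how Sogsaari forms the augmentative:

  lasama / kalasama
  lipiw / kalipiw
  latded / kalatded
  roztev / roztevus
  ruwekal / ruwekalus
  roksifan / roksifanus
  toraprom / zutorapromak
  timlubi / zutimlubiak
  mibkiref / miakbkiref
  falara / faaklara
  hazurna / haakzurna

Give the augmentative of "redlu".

redluus

lasama and falara both end in -a yet inflect differently (kalasama, faaklara), so the final letter is not what conditions the rule; the first letter is.
"redlu" begins with r-. The stems beginning with r- (roztev → roztevus, ruwekal → ruwekalus, roksifan → roksifanus) add -us.
The other patterns: stems beginning with l- add the prefix ka-; stems beginning with t- add zu- … -ak around the stem; stems beginning with f-, h- or m- insert -ak- after the first vowel.
So redlu → redluus.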